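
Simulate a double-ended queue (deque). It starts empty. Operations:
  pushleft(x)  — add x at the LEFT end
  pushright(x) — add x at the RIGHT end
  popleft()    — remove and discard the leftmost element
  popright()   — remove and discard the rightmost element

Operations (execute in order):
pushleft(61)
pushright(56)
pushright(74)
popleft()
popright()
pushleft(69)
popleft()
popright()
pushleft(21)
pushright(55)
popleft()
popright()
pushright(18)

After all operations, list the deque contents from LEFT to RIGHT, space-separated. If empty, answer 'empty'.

pushleft(61): [61]
pushright(56): [61, 56]
pushright(74): [61, 56, 74]
popleft(): [56, 74]
popright(): [56]
pushleft(69): [69, 56]
popleft(): [56]
popright(): []
pushleft(21): [21]
pushright(55): [21, 55]
popleft(): [55]
popright(): []
pushright(18): [18]

Answer: 18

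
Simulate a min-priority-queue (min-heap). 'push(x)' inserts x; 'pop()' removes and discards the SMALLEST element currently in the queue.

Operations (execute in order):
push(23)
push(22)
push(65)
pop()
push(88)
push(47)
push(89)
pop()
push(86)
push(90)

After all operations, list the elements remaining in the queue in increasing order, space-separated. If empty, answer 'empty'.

Answer: 47 65 86 88 89 90

Derivation:
push(23): heap contents = [23]
push(22): heap contents = [22, 23]
push(65): heap contents = [22, 23, 65]
pop() → 22: heap contents = [23, 65]
push(88): heap contents = [23, 65, 88]
push(47): heap contents = [23, 47, 65, 88]
push(89): heap contents = [23, 47, 65, 88, 89]
pop() → 23: heap contents = [47, 65, 88, 89]
push(86): heap contents = [47, 65, 86, 88, 89]
push(90): heap contents = [47, 65, 86, 88, 89, 90]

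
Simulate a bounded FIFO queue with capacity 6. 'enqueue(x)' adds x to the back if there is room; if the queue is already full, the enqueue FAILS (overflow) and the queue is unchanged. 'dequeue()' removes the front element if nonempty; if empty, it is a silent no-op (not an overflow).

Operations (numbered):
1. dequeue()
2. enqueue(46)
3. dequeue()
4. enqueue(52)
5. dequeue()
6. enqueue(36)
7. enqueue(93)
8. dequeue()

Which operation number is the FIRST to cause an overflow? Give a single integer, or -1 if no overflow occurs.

Answer: -1

Derivation:
1. dequeue(): empty, no-op, size=0
2. enqueue(46): size=1
3. dequeue(): size=0
4. enqueue(52): size=1
5. dequeue(): size=0
6. enqueue(36): size=1
7. enqueue(93): size=2
8. dequeue(): size=1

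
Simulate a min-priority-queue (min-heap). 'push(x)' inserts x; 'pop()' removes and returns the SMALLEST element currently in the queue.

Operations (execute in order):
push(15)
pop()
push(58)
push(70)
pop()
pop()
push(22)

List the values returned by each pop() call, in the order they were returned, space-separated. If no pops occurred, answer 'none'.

Answer: 15 58 70

Derivation:
push(15): heap contents = [15]
pop() → 15: heap contents = []
push(58): heap contents = [58]
push(70): heap contents = [58, 70]
pop() → 58: heap contents = [70]
pop() → 70: heap contents = []
push(22): heap contents = [22]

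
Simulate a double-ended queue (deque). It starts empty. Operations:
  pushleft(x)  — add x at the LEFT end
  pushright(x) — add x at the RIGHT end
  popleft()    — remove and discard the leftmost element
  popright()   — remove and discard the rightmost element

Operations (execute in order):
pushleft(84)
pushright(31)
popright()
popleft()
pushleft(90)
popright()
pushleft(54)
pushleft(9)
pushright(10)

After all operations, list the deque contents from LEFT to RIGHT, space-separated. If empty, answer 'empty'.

pushleft(84): [84]
pushright(31): [84, 31]
popright(): [84]
popleft(): []
pushleft(90): [90]
popright(): []
pushleft(54): [54]
pushleft(9): [9, 54]
pushright(10): [9, 54, 10]

Answer: 9 54 10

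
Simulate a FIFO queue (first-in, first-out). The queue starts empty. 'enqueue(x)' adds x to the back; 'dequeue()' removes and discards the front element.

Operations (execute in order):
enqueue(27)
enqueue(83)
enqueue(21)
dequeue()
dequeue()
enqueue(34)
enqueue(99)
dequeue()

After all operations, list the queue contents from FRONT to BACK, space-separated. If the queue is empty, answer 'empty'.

enqueue(27): [27]
enqueue(83): [27, 83]
enqueue(21): [27, 83, 21]
dequeue(): [83, 21]
dequeue(): [21]
enqueue(34): [21, 34]
enqueue(99): [21, 34, 99]
dequeue(): [34, 99]

Answer: 34 99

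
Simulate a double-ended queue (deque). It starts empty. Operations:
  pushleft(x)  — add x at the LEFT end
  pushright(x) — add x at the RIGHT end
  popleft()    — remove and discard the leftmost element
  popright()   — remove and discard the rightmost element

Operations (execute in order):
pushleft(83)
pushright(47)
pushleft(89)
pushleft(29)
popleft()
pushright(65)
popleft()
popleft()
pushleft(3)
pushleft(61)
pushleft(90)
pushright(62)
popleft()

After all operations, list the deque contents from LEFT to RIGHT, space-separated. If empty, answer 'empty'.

Answer: 61 3 47 65 62

Derivation:
pushleft(83): [83]
pushright(47): [83, 47]
pushleft(89): [89, 83, 47]
pushleft(29): [29, 89, 83, 47]
popleft(): [89, 83, 47]
pushright(65): [89, 83, 47, 65]
popleft(): [83, 47, 65]
popleft(): [47, 65]
pushleft(3): [3, 47, 65]
pushleft(61): [61, 3, 47, 65]
pushleft(90): [90, 61, 3, 47, 65]
pushright(62): [90, 61, 3, 47, 65, 62]
popleft(): [61, 3, 47, 65, 62]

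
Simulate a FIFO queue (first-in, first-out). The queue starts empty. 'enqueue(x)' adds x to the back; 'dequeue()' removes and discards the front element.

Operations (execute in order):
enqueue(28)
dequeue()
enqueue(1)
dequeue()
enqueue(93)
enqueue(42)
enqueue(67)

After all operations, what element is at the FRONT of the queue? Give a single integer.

enqueue(28): queue = [28]
dequeue(): queue = []
enqueue(1): queue = [1]
dequeue(): queue = []
enqueue(93): queue = [93]
enqueue(42): queue = [93, 42]
enqueue(67): queue = [93, 42, 67]

Answer: 93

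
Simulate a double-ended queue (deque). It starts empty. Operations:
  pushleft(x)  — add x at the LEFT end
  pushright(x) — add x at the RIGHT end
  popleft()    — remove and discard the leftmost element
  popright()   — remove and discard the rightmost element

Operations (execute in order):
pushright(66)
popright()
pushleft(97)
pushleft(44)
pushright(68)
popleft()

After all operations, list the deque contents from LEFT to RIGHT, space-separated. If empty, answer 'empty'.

pushright(66): [66]
popright(): []
pushleft(97): [97]
pushleft(44): [44, 97]
pushright(68): [44, 97, 68]
popleft(): [97, 68]

Answer: 97 68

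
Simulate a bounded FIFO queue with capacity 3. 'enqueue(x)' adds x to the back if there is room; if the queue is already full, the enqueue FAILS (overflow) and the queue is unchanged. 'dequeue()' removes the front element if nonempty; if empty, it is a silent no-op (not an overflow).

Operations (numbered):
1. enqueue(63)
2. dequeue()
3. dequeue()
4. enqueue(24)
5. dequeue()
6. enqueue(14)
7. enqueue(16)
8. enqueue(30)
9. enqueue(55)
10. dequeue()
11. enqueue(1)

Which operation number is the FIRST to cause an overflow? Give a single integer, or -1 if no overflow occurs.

1. enqueue(63): size=1
2. dequeue(): size=0
3. dequeue(): empty, no-op, size=0
4. enqueue(24): size=1
5. dequeue(): size=0
6. enqueue(14): size=1
7. enqueue(16): size=2
8. enqueue(30): size=3
9. enqueue(55): size=3=cap → OVERFLOW (fail)
10. dequeue(): size=2
11. enqueue(1): size=3

Answer: 9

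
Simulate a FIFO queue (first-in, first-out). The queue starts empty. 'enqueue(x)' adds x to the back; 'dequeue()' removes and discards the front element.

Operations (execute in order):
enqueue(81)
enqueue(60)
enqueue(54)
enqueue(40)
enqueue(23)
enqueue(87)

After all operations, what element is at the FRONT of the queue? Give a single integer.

enqueue(81): queue = [81]
enqueue(60): queue = [81, 60]
enqueue(54): queue = [81, 60, 54]
enqueue(40): queue = [81, 60, 54, 40]
enqueue(23): queue = [81, 60, 54, 40, 23]
enqueue(87): queue = [81, 60, 54, 40, 23, 87]

Answer: 81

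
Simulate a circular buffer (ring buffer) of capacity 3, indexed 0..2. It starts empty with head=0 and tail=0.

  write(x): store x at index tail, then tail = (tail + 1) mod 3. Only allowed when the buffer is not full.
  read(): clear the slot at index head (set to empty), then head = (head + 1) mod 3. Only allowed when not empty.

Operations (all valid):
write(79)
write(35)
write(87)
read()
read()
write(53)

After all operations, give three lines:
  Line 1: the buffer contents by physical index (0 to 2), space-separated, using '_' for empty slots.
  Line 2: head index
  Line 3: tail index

Answer: 53 _ 87
2
1

Derivation:
write(79): buf=[79 _ _], head=0, tail=1, size=1
write(35): buf=[79 35 _], head=0, tail=2, size=2
write(87): buf=[79 35 87], head=0, tail=0, size=3
read(): buf=[_ 35 87], head=1, tail=0, size=2
read(): buf=[_ _ 87], head=2, tail=0, size=1
write(53): buf=[53 _ 87], head=2, tail=1, size=2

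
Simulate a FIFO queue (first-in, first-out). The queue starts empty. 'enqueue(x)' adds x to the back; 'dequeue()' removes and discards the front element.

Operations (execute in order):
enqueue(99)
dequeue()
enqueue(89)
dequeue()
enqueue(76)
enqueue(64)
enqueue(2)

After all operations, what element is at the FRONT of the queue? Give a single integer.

enqueue(99): queue = [99]
dequeue(): queue = []
enqueue(89): queue = [89]
dequeue(): queue = []
enqueue(76): queue = [76]
enqueue(64): queue = [76, 64]
enqueue(2): queue = [76, 64, 2]

Answer: 76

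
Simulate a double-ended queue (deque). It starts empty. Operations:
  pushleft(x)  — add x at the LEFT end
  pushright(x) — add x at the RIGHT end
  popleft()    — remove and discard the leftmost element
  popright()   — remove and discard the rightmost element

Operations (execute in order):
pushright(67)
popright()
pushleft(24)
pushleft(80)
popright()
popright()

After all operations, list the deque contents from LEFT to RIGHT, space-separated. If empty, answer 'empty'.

Answer: empty

Derivation:
pushright(67): [67]
popright(): []
pushleft(24): [24]
pushleft(80): [80, 24]
popright(): [80]
popright(): []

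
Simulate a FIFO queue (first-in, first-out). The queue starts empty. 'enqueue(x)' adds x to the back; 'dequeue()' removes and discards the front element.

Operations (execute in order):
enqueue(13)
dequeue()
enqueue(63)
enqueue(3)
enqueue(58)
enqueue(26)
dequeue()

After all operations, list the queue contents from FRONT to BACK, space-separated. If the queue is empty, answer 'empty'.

enqueue(13): [13]
dequeue(): []
enqueue(63): [63]
enqueue(3): [63, 3]
enqueue(58): [63, 3, 58]
enqueue(26): [63, 3, 58, 26]
dequeue(): [3, 58, 26]

Answer: 3 58 26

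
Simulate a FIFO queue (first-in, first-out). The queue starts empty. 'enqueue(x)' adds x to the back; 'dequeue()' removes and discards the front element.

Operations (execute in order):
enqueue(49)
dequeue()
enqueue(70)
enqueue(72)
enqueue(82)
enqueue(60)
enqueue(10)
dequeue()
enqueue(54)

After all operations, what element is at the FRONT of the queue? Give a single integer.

Answer: 72

Derivation:
enqueue(49): queue = [49]
dequeue(): queue = []
enqueue(70): queue = [70]
enqueue(72): queue = [70, 72]
enqueue(82): queue = [70, 72, 82]
enqueue(60): queue = [70, 72, 82, 60]
enqueue(10): queue = [70, 72, 82, 60, 10]
dequeue(): queue = [72, 82, 60, 10]
enqueue(54): queue = [72, 82, 60, 10, 54]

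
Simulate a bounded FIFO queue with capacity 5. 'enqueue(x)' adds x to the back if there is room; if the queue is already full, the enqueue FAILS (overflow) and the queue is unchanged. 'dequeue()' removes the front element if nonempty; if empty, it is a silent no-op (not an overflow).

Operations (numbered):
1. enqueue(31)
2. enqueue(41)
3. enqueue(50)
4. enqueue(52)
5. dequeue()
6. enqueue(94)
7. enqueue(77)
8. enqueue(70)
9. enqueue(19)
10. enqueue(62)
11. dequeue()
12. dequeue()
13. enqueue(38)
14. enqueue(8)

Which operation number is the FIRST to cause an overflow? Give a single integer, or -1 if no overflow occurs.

1. enqueue(31): size=1
2. enqueue(41): size=2
3. enqueue(50): size=3
4. enqueue(52): size=4
5. dequeue(): size=3
6. enqueue(94): size=4
7. enqueue(77): size=5
8. enqueue(70): size=5=cap → OVERFLOW (fail)
9. enqueue(19): size=5=cap → OVERFLOW (fail)
10. enqueue(62): size=5=cap → OVERFLOW (fail)
11. dequeue(): size=4
12. dequeue(): size=3
13. enqueue(38): size=4
14. enqueue(8): size=5

Answer: 8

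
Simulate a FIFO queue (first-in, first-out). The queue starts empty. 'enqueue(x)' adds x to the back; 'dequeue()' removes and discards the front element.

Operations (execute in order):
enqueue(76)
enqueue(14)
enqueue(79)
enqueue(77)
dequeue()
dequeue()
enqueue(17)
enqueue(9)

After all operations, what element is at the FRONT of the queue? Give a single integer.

Answer: 79

Derivation:
enqueue(76): queue = [76]
enqueue(14): queue = [76, 14]
enqueue(79): queue = [76, 14, 79]
enqueue(77): queue = [76, 14, 79, 77]
dequeue(): queue = [14, 79, 77]
dequeue(): queue = [79, 77]
enqueue(17): queue = [79, 77, 17]
enqueue(9): queue = [79, 77, 17, 9]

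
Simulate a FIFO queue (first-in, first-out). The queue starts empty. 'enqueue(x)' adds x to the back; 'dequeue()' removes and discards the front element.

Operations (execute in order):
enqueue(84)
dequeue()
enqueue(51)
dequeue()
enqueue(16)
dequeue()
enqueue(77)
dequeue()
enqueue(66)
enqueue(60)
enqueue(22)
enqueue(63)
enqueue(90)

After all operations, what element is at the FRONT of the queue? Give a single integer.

Answer: 66

Derivation:
enqueue(84): queue = [84]
dequeue(): queue = []
enqueue(51): queue = [51]
dequeue(): queue = []
enqueue(16): queue = [16]
dequeue(): queue = []
enqueue(77): queue = [77]
dequeue(): queue = []
enqueue(66): queue = [66]
enqueue(60): queue = [66, 60]
enqueue(22): queue = [66, 60, 22]
enqueue(63): queue = [66, 60, 22, 63]
enqueue(90): queue = [66, 60, 22, 63, 90]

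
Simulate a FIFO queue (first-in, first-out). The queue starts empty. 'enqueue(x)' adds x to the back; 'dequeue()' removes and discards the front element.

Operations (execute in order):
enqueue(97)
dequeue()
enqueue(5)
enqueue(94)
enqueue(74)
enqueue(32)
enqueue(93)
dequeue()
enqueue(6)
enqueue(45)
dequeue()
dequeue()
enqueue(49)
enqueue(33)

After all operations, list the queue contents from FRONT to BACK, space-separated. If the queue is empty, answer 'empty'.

enqueue(97): [97]
dequeue(): []
enqueue(5): [5]
enqueue(94): [5, 94]
enqueue(74): [5, 94, 74]
enqueue(32): [5, 94, 74, 32]
enqueue(93): [5, 94, 74, 32, 93]
dequeue(): [94, 74, 32, 93]
enqueue(6): [94, 74, 32, 93, 6]
enqueue(45): [94, 74, 32, 93, 6, 45]
dequeue(): [74, 32, 93, 6, 45]
dequeue(): [32, 93, 6, 45]
enqueue(49): [32, 93, 6, 45, 49]
enqueue(33): [32, 93, 6, 45, 49, 33]

Answer: 32 93 6 45 49 33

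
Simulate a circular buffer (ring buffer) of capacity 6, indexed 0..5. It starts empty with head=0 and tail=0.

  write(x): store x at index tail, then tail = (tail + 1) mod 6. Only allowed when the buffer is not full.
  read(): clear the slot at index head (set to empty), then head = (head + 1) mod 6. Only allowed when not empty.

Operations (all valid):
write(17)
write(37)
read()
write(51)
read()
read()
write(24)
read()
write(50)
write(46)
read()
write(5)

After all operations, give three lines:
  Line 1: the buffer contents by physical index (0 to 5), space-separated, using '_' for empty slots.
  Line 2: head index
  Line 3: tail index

write(17): buf=[17 _ _ _ _ _], head=0, tail=1, size=1
write(37): buf=[17 37 _ _ _ _], head=0, tail=2, size=2
read(): buf=[_ 37 _ _ _ _], head=1, tail=2, size=1
write(51): buf=[_ 37 51 _ _ _], head=1, tail=3, size=2
read(): buf=[_ _ 51 _ _ _], head=2, tail=3, size=1
read(): buf=[_ _ _ _ _ _], head=3, tail=3, size=0
write(24): buf=[_ _ _ 24 _ _], head=3, tail=4, size=1
read(): buf=[_ _ _ _ _ _], head=4, tail=4, size=0
write(50): buf=[_ _ _ _ 50 _], head=4, tail=5, size=1
write(46): buf=[_ _ _ _ 50 46], head=4, tail=0, size=2
read(): buf=[_ _ _ _ _ 46], head=5, tail=0, size=1
write(5): buf=[5 _ _ _ _ 46], head=5, tail=1, size=2

Answer: 5 _ _ _ _ 46
5
1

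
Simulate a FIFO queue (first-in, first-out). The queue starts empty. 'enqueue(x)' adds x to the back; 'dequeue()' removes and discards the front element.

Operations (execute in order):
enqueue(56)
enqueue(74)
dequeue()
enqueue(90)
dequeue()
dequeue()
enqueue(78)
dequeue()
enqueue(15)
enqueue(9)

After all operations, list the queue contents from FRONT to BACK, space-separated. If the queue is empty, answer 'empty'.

Answer: 15 9

Derivation:
enqueue(56): [56]
enqueue(74): [56, 74]
dequeue(): [74]
enqueue(90): [74, 90]
dequeue(): [90]
dequeue(): []
enqueue(78): [78]
dequeue(): []
enqueue(15): [15]
enqueue(9): [15, 9]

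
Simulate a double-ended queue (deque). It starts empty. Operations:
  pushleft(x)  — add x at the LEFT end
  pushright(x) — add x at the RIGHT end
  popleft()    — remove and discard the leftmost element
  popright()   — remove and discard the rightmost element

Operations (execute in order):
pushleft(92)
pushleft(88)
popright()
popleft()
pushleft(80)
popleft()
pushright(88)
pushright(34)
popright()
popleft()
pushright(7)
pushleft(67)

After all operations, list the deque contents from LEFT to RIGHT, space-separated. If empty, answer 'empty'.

Answer: 67 7

Derivation:
pushleft(92): [92]
pushleft(88): [88, 92]
popright(): [88]
popleft(): []
pushleft(80): [80]
popleft(): []
pushright(88): [88]
pushright(34): [88, 34]
popright(): [88]
popleft(): []
pushright(7): [7]
pushleft(67): [67, 7]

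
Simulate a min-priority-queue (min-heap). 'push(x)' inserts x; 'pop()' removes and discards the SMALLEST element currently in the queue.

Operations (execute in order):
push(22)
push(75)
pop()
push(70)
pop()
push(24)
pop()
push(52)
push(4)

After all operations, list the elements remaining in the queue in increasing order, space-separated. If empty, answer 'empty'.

Answer: 4 52 75

Derivation:
push(22): heap contents = [22]
push(75): heap contents = [22, 75]
pop() → 22: heap contents = [75]
push(70): heap contents = [70, 75]
pop() → 70: heap contents = [75]
push(24): heap contents = [24, 75]
pop() → 24: heap contents = [75]
push(52): heap contents = [52, 75]
push(4): heap contents = [4, 52, 75]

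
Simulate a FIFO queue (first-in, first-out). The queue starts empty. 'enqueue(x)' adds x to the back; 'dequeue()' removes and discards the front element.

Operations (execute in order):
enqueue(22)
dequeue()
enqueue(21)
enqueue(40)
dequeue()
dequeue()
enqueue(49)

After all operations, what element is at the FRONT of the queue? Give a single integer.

enqueue(22): queue = [22]
dequeue(): queue = []
enqueue(21): queue = [21]
enqueue(40): queue = [21, 40]
dequeue(): queue = [40]
dequeue(): queue = []
enqueue(49): queue = [49]

Answer: 49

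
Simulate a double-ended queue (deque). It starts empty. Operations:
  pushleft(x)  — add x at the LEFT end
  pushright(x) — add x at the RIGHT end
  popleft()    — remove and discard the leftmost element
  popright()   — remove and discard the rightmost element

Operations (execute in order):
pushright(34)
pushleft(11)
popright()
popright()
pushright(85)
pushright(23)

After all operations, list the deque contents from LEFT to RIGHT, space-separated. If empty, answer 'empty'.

pushright(34): [34]
pushleft(11): [11, 34]
popright(): [11]
popright(): []
pushright(85): [85]
pushright(23): [85, 23]

Answer: 85 23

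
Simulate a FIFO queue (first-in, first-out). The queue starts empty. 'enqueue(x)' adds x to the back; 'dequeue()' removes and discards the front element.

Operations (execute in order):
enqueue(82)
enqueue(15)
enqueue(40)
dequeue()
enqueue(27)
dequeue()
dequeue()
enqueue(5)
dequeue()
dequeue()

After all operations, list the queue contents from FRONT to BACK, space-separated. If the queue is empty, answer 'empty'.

enqueue(82): [82]
enqueue(15): [82, 15]
enqueue(40): [82, 15, 40]
dequeue(): [15, 40]
enqueue(27): [15, 40, 27]
dequeue(): [40, 27]
dequeue(): [27]
enqueue(5): [27, 5]
dequeue(): [5]
dequeue(): []

Answer: empty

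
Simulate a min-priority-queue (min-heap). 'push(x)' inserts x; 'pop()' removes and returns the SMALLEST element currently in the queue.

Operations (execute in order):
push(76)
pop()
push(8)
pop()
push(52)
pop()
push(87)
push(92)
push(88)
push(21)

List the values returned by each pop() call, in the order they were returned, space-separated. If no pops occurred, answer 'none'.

push(76): heap contents = [76]
pop() → 76: heap contents = []
push(8): heap contents = [8]
pop() → 8: heap contents = []
push(52): heap contents = [52]
pop() → 52: heap contents = []
push(87): heap contents = [87]
push(92): heap contents = [87, 92]
push(88): heap contents = [87, 88, 92]
push(21): heap contents = [21, 87, 88, 92]

Answer: 76 8 52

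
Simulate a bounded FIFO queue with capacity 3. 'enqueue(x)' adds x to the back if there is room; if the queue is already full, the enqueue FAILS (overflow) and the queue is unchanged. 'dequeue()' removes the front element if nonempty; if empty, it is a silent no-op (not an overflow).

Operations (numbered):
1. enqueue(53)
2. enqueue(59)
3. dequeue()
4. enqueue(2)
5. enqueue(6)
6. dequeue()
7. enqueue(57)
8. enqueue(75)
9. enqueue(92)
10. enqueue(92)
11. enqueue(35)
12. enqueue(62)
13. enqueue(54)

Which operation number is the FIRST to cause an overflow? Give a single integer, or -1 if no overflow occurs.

Answer: 8

Derivation:
1. enqueue(53): size=1
2. enqueue(59): size=2
3. dequeue(): size=1
4. enqueue(2): size=2
5. enqueue(6): size=3
6. dequeue(): size=2
7. enqueue(57): size=3
8. enqueue(75): size=3=cap → OVERFLOW (fail)
9. enqueue(92): size=3=cap → OVERFLOW (fail)
10. enqueue(92): size=3=cap → OVERFLOW (fail)
11. enqueue(35): size=3=cap → OVERFLOW (fail)
12. enqueue(62): size=3=cap → OVERFLOW (fail)
13. enqueue(54): size=3=cap → OVERFLOW (fail)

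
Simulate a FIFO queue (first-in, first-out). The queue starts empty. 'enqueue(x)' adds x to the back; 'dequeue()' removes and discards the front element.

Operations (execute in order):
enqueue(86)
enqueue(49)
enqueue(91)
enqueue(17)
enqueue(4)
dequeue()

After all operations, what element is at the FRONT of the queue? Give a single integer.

Answer: 49

Derivation:
enqueue(86): queue = [86]
enqueue(49): queue = [86, 49]
enqueue(91): queue = [86, 49, 91]
enqueue(17): queue = [86, 49, 91, 17]
enqueue(4): queue = [86, 49, 91, 17, 4]
dequeue(): queue = [49, 91, 17, 4]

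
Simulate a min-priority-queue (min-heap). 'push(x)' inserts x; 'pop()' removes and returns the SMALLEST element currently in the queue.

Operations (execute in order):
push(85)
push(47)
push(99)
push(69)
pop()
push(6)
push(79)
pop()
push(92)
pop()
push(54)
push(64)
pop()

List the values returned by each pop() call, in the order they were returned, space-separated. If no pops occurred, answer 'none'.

push(85): heap contents = [85]
push(47): heap contents = [47, 85]
push(99): heap contents = [47, 85, 99]
push(69): heap contents = [47, 69, 85, 99]
pop() → 47: heap contents = [69, 85, 99]
push(6): heap contents = [6, 69, 85, 99]
push(79): heap contents = [6, 69, 79, 85, 99]
pop() → 6: heap contents = [69, 79, 85, 99]
push(92): heap contents = [69, 79, 85, 92, 99]
pop() → 69: heap contents = [79, 85, 92, 99]
push(54): heap contents = [54, 79, 85, 92, 99]
push(64): heap contents = [54, 64, 79, 85, 92, 99]
pop() → 54: heap contents = [64, 79, 85, 92, 99]

Answer: 47 6 69 54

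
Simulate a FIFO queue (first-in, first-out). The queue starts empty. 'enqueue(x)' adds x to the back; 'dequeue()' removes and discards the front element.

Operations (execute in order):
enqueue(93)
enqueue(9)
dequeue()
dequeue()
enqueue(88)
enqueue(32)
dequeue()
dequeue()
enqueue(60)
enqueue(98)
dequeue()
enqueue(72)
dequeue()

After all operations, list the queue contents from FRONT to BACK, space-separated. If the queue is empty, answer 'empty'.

Answer: 72

Derivation:
enqueue(93): [93]
enqueue(9): [93, 9]
dequeue(): [9]
dequeue(): []
enqueue(88): [88]
enqueue(32): [88, 32]
dequeue(): [32]
dequeue(): []
enqueue(60): [60]
enqueue(98): [60, 98]
dequeue(): [98]
enqueue(72): [98, 72]
dequeue(): [72]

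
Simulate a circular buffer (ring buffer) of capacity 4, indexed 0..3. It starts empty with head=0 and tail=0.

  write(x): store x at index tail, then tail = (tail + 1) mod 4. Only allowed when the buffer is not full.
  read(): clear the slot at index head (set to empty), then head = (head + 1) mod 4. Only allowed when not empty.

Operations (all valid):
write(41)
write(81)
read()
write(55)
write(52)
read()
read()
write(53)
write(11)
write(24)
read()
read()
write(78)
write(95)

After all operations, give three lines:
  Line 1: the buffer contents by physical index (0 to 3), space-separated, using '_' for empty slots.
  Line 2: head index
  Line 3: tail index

write(41): buf=[41 _ _ _], head=0, tail=1, size=1
write(81): buf=[41 81 _ _], head=0, tail=2, size=2
read(): buf=[_ 81 _ _], head=1, tail=2, size=1
write(55): buf=[_ 81 55 _], head=1, tail=3, size=2
write(52): buf=[_ 81 55 52], head=1, tail=0, size=3
read(): buf=[_ _ 55 52], head=2, tail=0, size=2
read(): buf=[_ _ _ 52], head=3, tail=0, size=1
write(53): buf=[53 _ _ 52], head=3, tail=1, size=2
write(11): buf=[53 11 _ 52], head=3, tail=2, size=3
write(24): buf=[53 11 24 52], head=3, tail=3, size=4
read(): buf=[53 11 24 _], head=0, tail=3, size=3
read(): buf=[_ 11 24 _], head=1, tail=3, size=2
write(78): buf=[_ 11 24 78], head=1, tail=0, size=3
write(95): buf=[95 11 24 78], head=1, tail=1, size=4

Answer: 95 11 24 78
1
1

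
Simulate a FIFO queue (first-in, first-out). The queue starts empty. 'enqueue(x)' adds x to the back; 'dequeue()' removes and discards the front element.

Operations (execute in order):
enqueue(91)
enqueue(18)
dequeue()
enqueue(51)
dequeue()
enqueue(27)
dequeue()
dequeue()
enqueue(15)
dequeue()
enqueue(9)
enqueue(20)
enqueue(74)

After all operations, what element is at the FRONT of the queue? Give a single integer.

enqueue(91): queue = [91]
enqueue(18): queue = [91, 18]
dequeue(): queue = [18]
enqueue(51): queue = [18, 51]
dequeue(): queue = [51]
enqueue(27): queue = [51, 27]
dequeue(): queue = [27]
dequeue(): queue = []
enqueue(15): queue = [15]
dequeue(): queue = []
enqueue(9): queue = [9]
enqueue(20): queue = [9, 20]
enqueue(74): queue = [9, 20, 74]

Answer: 9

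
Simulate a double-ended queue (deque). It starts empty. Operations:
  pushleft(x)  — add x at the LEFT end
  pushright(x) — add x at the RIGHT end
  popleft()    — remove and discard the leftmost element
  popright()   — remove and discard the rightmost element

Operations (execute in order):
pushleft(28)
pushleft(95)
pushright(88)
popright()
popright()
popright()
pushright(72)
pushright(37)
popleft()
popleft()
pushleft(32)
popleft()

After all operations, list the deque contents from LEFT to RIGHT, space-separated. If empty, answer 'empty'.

Answer: empty

Derivation:
pushleft(28): [28]
pushleft(95): [95, 28]
pushright(88): [95, 28, 88]
popright(): [95, 28]
popright(): [95]
popright(): []
pushright(72): [72]
pushright(37): [72, 37]
popleft(): [37]
popleft(): []
pushleft(32): [32]
popleft(): []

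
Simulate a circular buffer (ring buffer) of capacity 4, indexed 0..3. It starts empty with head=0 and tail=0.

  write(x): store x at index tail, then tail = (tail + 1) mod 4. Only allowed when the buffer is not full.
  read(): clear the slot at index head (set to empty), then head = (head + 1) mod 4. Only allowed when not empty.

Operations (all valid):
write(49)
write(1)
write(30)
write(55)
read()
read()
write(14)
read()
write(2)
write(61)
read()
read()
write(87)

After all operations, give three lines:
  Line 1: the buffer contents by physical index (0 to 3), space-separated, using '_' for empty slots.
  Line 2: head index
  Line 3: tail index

write(49): buf=[49 _ _ _], head=0, tail=1, size=1
write(1): buf=[49 1 _ _], head=0, tail=2, size=2
write(30): buf=[49 1 30 _], head=0, tail=3, size=3
write(55): buf=[49 1 30 55], head=0, tail=0, size=4
read(): buf=[_ 1 30 55], head=1, tail=0, size=3
read(): buf=[_ _ 30 55], head=2, tail=0, size=2
write(14): buf=[14 _ 30 55], head=2, tail=1, size=3
read(): buf=[14 _ _ 55], head=3, tail=1, size=2
write(2): buf=[14 2 _ 55], head=3, tail=2, size=3
write(61): buf=[14 2 61 55], head=3, tail=3, size=4
read(): buf=[14 2 61 _], head=0, tail=3, size=3
read(): buf=[_ 2 61 _], head=1, tail=3, size=2
write(87): buf=[_ 2 61 87], head=1, tail=0, size=3

Answer: _ 2 61 87
1
0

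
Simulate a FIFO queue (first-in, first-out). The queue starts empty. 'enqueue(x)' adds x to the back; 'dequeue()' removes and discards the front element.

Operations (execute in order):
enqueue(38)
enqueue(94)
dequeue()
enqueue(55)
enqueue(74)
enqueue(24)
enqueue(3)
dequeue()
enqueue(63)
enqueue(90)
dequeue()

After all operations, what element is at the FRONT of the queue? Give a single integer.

Answer: 74

Derivation:
enqueue(38): queue = [38]
enqueue(94): queue = [38, 94]
dequeue(): queue = [94]
enqueue(55): queue = [94, 55]
enqueue(74): queue = [94, 55, 74]
enqueue(24): queue = [94, 55, 74, 24]
enqueue(3): queue = [94, 55, 74, 24, 3]
dequeue(): queue = [55, 74, 24, 3]
enqueue(63): queue = [55, 74, 24, 3, 63]
enqueue(90): queue = [55, 74, 24, 3, 63, 90]
dequeue(): queue = [74, 24, 3, 63, 90]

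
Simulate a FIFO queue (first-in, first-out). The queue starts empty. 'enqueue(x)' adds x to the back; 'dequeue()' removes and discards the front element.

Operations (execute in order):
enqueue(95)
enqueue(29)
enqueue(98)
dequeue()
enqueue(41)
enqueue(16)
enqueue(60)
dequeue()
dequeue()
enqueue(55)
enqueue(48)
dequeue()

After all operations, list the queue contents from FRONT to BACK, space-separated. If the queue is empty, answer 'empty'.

Answer: 16 60 55 48

Derivation:
enqueue(95): [95]
enqueue(29): [95, 29]
enqueue(98): [95, 29, 98]
dequeue(): [29, 98]
enqueue(41): [29, 98, 41]
enqueue(16): [29, 98, 41, 16]
enqueue(60): [29, 98, 41, 16, 60]
dequeue(): [98, 41, 16, 60]
dequeue(): [41, 16, 60]
enqueue(55): [41, 16, 60, 55]
enqueue(48): [41, 16, 60, 55, 48]
dequeue(): [16, 60, 55, 48]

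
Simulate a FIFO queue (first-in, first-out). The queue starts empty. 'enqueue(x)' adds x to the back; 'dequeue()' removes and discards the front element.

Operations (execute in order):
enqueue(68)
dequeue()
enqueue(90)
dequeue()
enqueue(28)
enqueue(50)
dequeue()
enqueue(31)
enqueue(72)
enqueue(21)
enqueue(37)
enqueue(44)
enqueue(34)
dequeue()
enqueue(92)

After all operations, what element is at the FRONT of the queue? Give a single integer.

Answer: 31

Derivation:
enqueue(68): queue = [68]
dequeue(): queue = []
enqueue(90): queue = [90]
dequeue(): queue = []
enqueue(28): queue = [28]
enqueue(50): queue = [28, 50]
dequeue(): queue = [50]
enqueue(31): queue = [50, 31]
enqueue(72): queue = [50, 31, 72]
enqueue(21): queue = [50, 31, 72, 21]
enqueue(37): queue = [50, 31, 72, 21, 37]
enqueue(44): queue = [50, 31, 72, 21, 37, 44]
enqueue(34): queue = [50, 31, 72, 21, 37, 44, 34]
dequeue(): queue = [31, 72, 21, 37, 44, 34]
enqueue(92): queue = [31, 72, 21, 37, 44, 34, 92]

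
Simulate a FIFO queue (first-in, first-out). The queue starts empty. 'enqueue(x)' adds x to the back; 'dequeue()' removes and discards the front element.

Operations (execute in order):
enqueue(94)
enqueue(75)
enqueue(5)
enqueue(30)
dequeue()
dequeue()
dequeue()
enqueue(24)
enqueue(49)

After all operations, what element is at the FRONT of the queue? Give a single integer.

Answer: 30

Derivation:
enqueue(94): queue = [94]
enqueue(75): queue = [94, 75]
enqueue(5): queue = [94, 75, 5]
enqueue(30): queue = [94, 75, 5, 30]
dequeue(): queue = [75, 5, 30]
dequeue(): queue = [5, 30]
dequeue(): queue = [30]
enqueue(24): queue = [30, 24]
enqueue(49): queue = [30, 24, 49]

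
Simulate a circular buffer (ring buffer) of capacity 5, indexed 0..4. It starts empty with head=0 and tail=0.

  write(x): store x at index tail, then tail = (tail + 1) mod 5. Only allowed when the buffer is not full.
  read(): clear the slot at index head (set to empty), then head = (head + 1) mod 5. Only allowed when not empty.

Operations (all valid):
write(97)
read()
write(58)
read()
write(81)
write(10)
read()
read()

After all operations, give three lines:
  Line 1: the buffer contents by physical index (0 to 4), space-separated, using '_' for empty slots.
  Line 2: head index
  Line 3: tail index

Answer: _ _ _ _ _
4
4

Derivation:
write(97): buf=[97 _ _ _ _], head=0, tail=1, size=1
read(): buf=[_ _ _ _ _], head=1, tail=1, size=0
write(58): buf=[_ 58 _ _ _], head=1, tail=2, size=1
read(): buf=[_ _ _ _ _], head=2, tail=2, size=0
write(81): buf=[_ _ 81 _ _], head=2, tail=3, size=1
write(10): buf=[_ _ 81 10 _], head=2, tail=4, size=2
read(): buf=[_ _ _ 10 _], head=3, tail=4, size=1
read(): buf=[_ _ _ _ _], head=4, tail=4, size=0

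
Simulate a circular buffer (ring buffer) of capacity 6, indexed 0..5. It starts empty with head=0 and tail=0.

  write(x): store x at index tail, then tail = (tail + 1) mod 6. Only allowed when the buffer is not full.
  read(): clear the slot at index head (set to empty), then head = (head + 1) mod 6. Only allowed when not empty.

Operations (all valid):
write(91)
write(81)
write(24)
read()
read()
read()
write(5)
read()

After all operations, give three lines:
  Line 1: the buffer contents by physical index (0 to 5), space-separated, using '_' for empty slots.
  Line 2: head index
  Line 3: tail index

write(91): buf=[91 _ _ _ _ _], head=0, tail=1, size=1
write(81): buf=[91 81 _ _ _ _], head=0, tail=2, size=2
write(24): buf=[91 81 24 _ _ _], head=0, tail=3, size=3
read(): buf=[_ 81 24 _ _ _], head=1, tail=3, size=2
read(): buf=[_ _ 24 _ _ _], head=2, tail=3, size=1
read(): buf=[_ _ _ _ _ _], head=3, tail=3, size=0
write(5): buf=[_ _ _ 5 _ _], head=3, tail=4, size=1
read(): buf=[_ _ _ _ _ _], head=4, tail=4, size=0

Answer: _ _ _ _ _ _
4
4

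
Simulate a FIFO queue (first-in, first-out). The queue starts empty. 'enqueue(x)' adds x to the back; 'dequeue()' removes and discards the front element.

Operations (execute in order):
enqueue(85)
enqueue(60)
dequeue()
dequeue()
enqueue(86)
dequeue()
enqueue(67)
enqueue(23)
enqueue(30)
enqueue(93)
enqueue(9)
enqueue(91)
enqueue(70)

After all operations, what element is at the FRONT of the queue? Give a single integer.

Answer: 67

Derivation:
enqueue(85): queue = [85]
enqueue(60): queue = [85, 60]
dequeue(): queue = [60]
dequeue(): queue = []
enqueue(86): queue = [86]
dequeue(): queue = []
enqueue(67): queue = [67]
enqueue(23): queue = [67, 23]
enqueue(30): queue = [67, 23, 30]
enqueue(93): queue = [67, 23, 30, 93]
enqueue(9): queue = [67, 23, 30, 93, 9]
enqueue(91): queue = [67, 23, 30, 93, 9, 91]
enqueue(70): queue = [67, 23, 30, 93, 9, 91, 70]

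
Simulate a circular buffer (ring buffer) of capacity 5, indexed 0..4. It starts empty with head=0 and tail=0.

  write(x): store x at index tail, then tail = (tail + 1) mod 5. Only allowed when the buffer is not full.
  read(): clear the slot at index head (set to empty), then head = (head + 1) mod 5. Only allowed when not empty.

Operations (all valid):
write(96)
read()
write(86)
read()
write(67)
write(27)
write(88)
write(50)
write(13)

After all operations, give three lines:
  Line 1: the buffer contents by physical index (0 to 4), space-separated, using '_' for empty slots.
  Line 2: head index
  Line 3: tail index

Answer: 50 13 67 27 88
2
2

Derivation:
write(96): buf=[96 _ _ _ _], head=0, tail=1, size=1
read(): buf=[_ _ _ _ _], head=1, tail=1, size=0
write(86): buf=[_ 86 _ _ _], head=1, tail=2, size=1
read(): buf=[_ _ _ _ _], head=2, tail=2, size=0
write(67): buf=[_ _ 67 _ _], head=2, tail=3, size=1
write(27): buf=[_ _ 67 27 _], head=2, tail=4, size=2
write(88): buf=[_ _ 67 27 88], head=2, tail=0, size=3
write(50): buf=[50 _ 67 27 88], head=2, tail=1, size=4
write(13): buf=[50 13 67 27 88], head=2, tail=2, size=5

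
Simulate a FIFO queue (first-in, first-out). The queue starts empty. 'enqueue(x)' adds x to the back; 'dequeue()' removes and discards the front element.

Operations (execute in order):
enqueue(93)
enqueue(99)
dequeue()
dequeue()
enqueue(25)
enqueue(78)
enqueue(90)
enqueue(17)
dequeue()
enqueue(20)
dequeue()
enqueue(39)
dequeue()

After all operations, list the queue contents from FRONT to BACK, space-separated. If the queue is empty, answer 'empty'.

Answer: 17 20 39

Derivation:
enqueue(93): [93]
enqueue(99): [93, 99]
dequeue(): [99]
dequeue(): []
enqueue(25): [25]
enqueue(78): [25, 78]
enqueue(90): [25, 78, 90]
enqueue(17): [25, 78, 90, 17]
dequeue(): [78, 90, 17]
enqueue(20): [78, 90, 17, 20]
dequeue(): [90, 17, 20]
enqueue(39): [90, 17, 20, 39]
dequeue(): [17, 20, 39]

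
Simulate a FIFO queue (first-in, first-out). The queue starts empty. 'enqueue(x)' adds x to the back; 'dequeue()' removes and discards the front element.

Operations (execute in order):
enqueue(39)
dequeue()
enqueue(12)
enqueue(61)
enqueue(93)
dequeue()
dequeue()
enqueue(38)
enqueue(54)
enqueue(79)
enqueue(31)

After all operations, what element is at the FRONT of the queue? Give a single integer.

enqueue(39): queue = [39]
dequeue(): queue = []
enqueue(12): queue = [12]
enqueue(61): queue = [12, 61]
enqueue(93): queue = [12, 61, 93]
dequeue(): queue = [61, 93]
dequeue(): queue = [93]
enqueue(38): queue = [93, 38]
enqueue(54): queue = [93, 38, 54]
enqueue(79): queue = [93, 38, 54, 79]
enqueue(31): queue = [93, 38, 54, 79, 31]

Answer: 93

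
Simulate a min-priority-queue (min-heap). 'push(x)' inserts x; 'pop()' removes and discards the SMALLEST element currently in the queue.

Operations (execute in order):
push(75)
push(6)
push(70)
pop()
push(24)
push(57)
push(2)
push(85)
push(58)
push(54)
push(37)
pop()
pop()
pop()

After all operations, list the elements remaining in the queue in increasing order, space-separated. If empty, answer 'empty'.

Answer: 54 57 58 70 75 85

Derivation:
push(75): heap contents = [75]
push(6): heap contents = [6, 75]
push(70): heap contents = [6, 70, 75]
pop() → 6: heap contents = [70, 75]
push(24): heap contents = [24, 70, 75]
push(57): heap contents = [24, 57, 70, 75]
push(2): heap contents = [2, 24, 57, 70, 75]
push(85): heap contents = [2, 24, 57, 70, 75, 85]
push(58): heap contents = [2, 24, 57, 58, 70, 75, 85]
push(54): heap contents = [2, 24, 54, 57, 58, 70, 75, 85]
push(37): heap contents = [2, 24, 37, 54, 57, 58, 70, 75, 85]
pop() → 2: heap contents = [24, 37, 54, 57, 58, 70, 75, 85]
pop() → 24: heap contents = [37, 54, 57, 58, 70, 75, 85]
pop() → 37: heap contents = [54, 57, 58, 70, 75, 85]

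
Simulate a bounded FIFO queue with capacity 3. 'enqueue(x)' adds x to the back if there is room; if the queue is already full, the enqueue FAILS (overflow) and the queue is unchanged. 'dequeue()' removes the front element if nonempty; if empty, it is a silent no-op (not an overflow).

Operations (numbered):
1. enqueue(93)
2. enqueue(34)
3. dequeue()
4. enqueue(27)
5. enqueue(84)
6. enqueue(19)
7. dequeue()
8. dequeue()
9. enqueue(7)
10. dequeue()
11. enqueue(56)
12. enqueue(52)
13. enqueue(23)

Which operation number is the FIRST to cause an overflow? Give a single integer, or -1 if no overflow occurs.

Answer: 6

Derivation:
1. enqueue(93): size=1
2. enqueue(34): size=2
3. dequeue(): size=1
4. enqueue(27): size=2
5. enqueue(84): size=3
6. enqueue(19): size=3=cap → OVERFLOW (fail)
7. dequeue(): size=2
8. dequeue(): size=1
9. enqueue(7): size=2
10. dequeue(): size=1
11. enqueue(56): size=2
12. enqueue(52): size=3
13. enqueue(23): size=3=cap → OVERFLOW (fail)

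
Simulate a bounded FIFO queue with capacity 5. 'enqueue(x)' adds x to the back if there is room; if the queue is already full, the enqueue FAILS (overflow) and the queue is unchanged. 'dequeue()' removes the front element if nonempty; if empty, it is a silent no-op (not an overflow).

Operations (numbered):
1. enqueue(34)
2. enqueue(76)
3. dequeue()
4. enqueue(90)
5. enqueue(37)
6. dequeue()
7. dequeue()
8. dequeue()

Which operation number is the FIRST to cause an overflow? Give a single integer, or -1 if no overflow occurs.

Answer: -1

Derivation:
1. enqueue(34): size=1
2. enqueue(76): size=2
3. dequeue(): size=1
4. enqueue(90): size=2
5. enqueue(37): size=3
6. dequeue(): size=2
7. dequeue(): size=1
8. dequeue(): size=0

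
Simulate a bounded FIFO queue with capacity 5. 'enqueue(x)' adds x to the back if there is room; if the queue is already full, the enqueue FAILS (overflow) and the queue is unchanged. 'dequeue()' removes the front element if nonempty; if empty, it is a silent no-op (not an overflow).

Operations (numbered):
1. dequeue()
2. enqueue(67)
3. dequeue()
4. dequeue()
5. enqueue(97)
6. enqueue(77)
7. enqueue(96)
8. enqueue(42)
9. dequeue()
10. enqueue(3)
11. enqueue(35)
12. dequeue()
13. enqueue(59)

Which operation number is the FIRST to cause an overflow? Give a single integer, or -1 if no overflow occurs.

Answer: -1

Derivation:
1. dequeue(): empty, no-op, size=0
2. enqueue(67): size=1
3. dequeue(): size=0
4. dequeue(): empty, no-op, size=0
5. enqueue(97): size=1
6. enqueue(77): size=2
7. enqueue(96): size=3
8. enqueue(42): size=4
9. dequeue(): size=3
10. enqueue(3): size=4
11. enqueue(35): size=5
12. dequeue(): size=4
13. enqueue(59): size=5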